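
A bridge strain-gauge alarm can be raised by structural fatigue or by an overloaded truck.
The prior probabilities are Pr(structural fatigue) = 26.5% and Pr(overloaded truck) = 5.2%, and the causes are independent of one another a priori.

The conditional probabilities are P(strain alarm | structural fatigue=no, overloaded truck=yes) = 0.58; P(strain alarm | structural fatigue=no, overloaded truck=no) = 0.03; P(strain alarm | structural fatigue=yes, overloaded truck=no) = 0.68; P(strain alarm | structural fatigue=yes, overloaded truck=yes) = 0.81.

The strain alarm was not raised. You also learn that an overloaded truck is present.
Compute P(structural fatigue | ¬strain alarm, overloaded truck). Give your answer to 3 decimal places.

Sum P(¬strain alarm|·) weighted by the priors over both values of structural fatigue:
  P(¬strain alarm | overloaded truck) = 0.42×0.735 + 0.19×0.265
        = 0.308700 + 0.050350 = 0.359050
The terms with structural fatigue present sum to 0.050350, so
  P(structural fatigue | ¬strain alarm, overloaded truck) = 0.050350 / 0.359050 ≈ 0.140

P(structural fatigue | ¬strain alarm, overloaded truck) ≈ 0.140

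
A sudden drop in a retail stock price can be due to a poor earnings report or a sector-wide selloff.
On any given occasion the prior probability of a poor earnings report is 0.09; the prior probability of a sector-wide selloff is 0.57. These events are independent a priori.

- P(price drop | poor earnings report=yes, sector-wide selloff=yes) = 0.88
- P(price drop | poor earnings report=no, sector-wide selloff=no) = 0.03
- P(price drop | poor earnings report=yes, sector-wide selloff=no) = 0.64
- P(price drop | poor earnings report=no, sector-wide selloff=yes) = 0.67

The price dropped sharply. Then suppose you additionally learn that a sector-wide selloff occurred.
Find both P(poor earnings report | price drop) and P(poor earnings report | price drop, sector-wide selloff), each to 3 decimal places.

For the numerator, keep only poor earnings report=true terms: 0.024768 + 0.045144 = 0.069912
The normalizing constant is 0.03*0.91*0.43 + 0.67*0.91*0.57 + 0.64*0.09*0.43 + 0.88*0.09*0.57 = 0.429180
Posterior = 0.069912 / 0.429180 ≈ 0.163

Now condition on the additional information:
P(price drop | sector-wide selloff) = 0.67*0.91 + 0.88*0.09 = 0.609700 + 0.079200 = 0.688900
The poor earnings report-present share is 0.88*0.09 = 0.079200.
Hence the posterior is 0.079200/0.688900 ≈ 0.115.
— sector-wide selloff explains away the evidence for poor earnings report.

P(poor earnings report | price drop) ≈ 0.163; P(poor earnings report | price drop, sector-wide selloff) ≈ 0.115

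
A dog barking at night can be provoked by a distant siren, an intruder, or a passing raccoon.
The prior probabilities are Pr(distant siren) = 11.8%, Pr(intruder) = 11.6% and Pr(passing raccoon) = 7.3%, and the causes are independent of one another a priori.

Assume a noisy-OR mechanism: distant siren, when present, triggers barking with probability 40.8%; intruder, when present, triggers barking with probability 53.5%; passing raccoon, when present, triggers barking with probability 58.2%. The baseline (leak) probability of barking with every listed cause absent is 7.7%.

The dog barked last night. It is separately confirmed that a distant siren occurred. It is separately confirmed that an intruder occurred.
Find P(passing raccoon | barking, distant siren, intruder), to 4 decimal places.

P(passing raccoon | barking, distant siren, intruder) ≈ 0.0862

Under noisy-OR, P(barking | causes) = 1 − (1−0.077)·∏(1−qᵢ) over the active causes.
P(barking | distant siren, intruder) = 0.745917*0.927 + 0.893793*0.073 = 0.691465 + 0.065247 = 0.756712
The passing raccoon-present share is 0.893793*0.073 = 0.065247.
P(passing raccoon | barking, distant siren, intruder) = 0.065247 / 0.756712 ≈ 0.0862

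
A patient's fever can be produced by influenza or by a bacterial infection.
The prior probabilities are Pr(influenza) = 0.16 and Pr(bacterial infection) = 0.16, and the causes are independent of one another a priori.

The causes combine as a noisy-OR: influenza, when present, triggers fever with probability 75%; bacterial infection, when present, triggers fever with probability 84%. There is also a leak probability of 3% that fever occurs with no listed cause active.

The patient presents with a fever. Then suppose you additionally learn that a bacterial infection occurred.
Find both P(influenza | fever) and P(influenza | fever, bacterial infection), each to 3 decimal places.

Under noisy-OR, P(fever | causes) = 1 − (1−0.03)·∏(1−qᵢ) over the active causes.
Numerator (weight on configurations with influenza): 0.101808 + 0.024607 = 0.126415
Denominator P(fever): 0.03·0.84·0.84 + 0.8448·0.84·0.16 + 0.7575·0.16·0.84 + 0.9612·0.16·0.16 = 0.261124
P(influenza | fever) = 0.126415/0.261124 ≈ 0.484

With the extra evidence:
P(fever | bacterial infection) = 0.8448*0.84 + 0.9612*0.16 = 0.709632 + 0.153792 = 0.863424
Of this, 0.153792 comes from 0.9612*0.16 (the influenza=true cases).
P(influenza | fever, bacterial infection) = 0.153792 / 0.863424 ≈ 0.178

P(influenza | fever) ≈ 0.484; P(influenza | fever, bacterial infection) ≈ 0.178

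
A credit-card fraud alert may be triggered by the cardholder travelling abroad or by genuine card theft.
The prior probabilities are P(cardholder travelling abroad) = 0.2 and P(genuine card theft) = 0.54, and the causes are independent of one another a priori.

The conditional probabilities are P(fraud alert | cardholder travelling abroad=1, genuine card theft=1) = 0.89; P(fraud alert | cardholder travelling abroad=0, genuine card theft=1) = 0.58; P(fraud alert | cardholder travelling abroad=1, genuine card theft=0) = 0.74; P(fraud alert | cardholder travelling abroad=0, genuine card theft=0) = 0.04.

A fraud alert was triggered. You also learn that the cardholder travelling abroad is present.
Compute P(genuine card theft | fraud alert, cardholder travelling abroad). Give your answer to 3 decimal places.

Sum P(fraud alert|·) weighted by the priors over both values of genuine card theft:
  P(fraud alert | cardholder travelling abroad) = 0.74×0.46 + 0.89×0.54
        = 0.340400 + 0.480600 = 0.821000
Keeping only the genuine card theft-present terms gives 0.480600, so
  P(genuine card theft | fraud alert, cardholder travelling abroad) = 0.480600 / 0.821000 ≈ 0.585

P(genuine card theft | fraud alert, cardholder travelling abroad) ≈ 0.585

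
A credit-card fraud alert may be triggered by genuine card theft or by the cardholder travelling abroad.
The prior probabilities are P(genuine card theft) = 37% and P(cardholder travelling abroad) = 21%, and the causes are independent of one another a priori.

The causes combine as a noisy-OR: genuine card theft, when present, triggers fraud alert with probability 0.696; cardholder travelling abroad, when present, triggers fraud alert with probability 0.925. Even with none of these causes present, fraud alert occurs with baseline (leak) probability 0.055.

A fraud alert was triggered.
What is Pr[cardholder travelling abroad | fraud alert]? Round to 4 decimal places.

Under noisy-OR, P(fraud alert | causes) = 1 − (1−0.055)·∏(1−qᵢ) over the active causes.
P(fraud alert) = 0.055*0.63*0.79 + 0.929125*0.63*0.21 + 0.71272*0.37*0.79 + 0.978454*0.37*0.21 = 0.027374 + 0.122923 + 0.208328 + 0.076026 = 0.434651
The cardholder travelling abroad-present share is 0.122923 + 0.076026 = 0.198949.
P(cardholder travelling abroad | fraud alert) = 0.198949 / 0.434651 ≈ 0.4577

Pr[cardholder travelling abroad | fraud alert] ≈ 0.4577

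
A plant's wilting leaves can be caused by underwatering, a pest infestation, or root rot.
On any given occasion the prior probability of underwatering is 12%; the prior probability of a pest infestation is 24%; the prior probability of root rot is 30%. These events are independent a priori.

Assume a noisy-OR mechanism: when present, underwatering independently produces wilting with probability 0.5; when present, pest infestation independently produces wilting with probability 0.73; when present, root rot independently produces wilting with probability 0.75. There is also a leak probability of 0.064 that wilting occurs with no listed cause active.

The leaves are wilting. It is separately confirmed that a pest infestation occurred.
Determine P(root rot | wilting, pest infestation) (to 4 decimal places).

Under noisy-OR, P(wilting | causes) = 1 − (1−0.064)·∏(1−qᵢ) over the active causes.
P(wilting | pest infestation) = 0.74728*0.88*0.7 + 0.93682*0.88*0.3 + 0.87364*0.12*0.7 + 0.96841*0.12*0.3 = 0.460324 + 0.247320 + 0.073386 + 0.034863 = 0.815893
The root rot-present share is 0.247320 + 0.034863 = 0.282183.
So P(root rot | wilting, pest infestation) = 0.282183/0.815893 ≈ 0.3459.

P(root rot | wilting, pest infestation) ≈ 0.3459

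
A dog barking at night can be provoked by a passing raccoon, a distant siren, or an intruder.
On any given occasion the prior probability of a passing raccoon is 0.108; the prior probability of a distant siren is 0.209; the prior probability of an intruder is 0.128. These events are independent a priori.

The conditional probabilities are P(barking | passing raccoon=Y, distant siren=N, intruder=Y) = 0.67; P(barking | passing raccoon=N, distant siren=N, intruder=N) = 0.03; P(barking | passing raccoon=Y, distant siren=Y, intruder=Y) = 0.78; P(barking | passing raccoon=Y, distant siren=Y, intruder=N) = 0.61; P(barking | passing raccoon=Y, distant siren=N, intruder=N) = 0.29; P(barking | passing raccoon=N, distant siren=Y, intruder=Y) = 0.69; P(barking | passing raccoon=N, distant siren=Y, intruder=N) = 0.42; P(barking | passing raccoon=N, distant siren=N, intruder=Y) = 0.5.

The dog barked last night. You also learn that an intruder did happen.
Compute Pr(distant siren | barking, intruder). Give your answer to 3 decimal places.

Sum P(barking|·) weighted by the priors over the 4 (passing raccoon, distant siren) configurations:
  P(barking | intruder) = 0.5×0.892×0.791 + 0.69×0.892×0.209 + 0.67×0.108×0.791 + 0.78×0.108×0.209
        = 0.352786 + 0.128635 + 0.057237 + 0.017606 = 0.556264
Keeping only the distant siren-present terms gives 0.146241, so
  P(distant siren | barking, intruder) = 0.146241 / 0.556264 ≈ 0.263

Pr(distant siren | barking, intruder) ≈ 0.263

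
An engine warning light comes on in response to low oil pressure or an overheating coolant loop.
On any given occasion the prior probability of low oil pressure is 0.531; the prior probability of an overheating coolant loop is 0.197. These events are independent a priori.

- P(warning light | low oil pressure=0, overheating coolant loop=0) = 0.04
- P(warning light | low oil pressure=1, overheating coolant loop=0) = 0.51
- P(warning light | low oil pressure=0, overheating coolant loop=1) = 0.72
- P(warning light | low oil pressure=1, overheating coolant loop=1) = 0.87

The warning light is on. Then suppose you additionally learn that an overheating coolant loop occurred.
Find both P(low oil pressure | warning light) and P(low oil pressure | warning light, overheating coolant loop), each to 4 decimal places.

By total probability over the 4 (low oil pressure, overheating coolant loop) configurations:
  P(warning light) = 0.04·0.469·0.803 + 0.72·0.469·0.197 + 0.51·0.531·0.803 + 0.87·0.531·0.197
        = 0.015064 + 0.066523 + 0.217460 + 0.091008 = 0.390055
Keeping only the low oil pressure-present terms gives 0.308468, so
  P(low oil pressure | warning light) = 0.308468 / 0.390055 ≈ 0.7908

Now also conditioning on overheating coolant loop=true:
P(warning light | overheating coolant loop) = 0.72·0.469 + 0.87·0.531 = 0.337680 + 0.461970 = 0.799650
The low oil pressure-present share is 0.87·0.531 = 0.461970.
Hence the posterior is 0.461970/0.799650 ≈ 0.5777.
This is intercausal reasoning (explaining away): once overheating coolant loop accounts for the warning light, low oil pressure becomes less likely.

P(low oil pressure | warning light) ≈ 0.7908; P(low oil pressure | warning light, overheating coolant loop) ≈ 0.5777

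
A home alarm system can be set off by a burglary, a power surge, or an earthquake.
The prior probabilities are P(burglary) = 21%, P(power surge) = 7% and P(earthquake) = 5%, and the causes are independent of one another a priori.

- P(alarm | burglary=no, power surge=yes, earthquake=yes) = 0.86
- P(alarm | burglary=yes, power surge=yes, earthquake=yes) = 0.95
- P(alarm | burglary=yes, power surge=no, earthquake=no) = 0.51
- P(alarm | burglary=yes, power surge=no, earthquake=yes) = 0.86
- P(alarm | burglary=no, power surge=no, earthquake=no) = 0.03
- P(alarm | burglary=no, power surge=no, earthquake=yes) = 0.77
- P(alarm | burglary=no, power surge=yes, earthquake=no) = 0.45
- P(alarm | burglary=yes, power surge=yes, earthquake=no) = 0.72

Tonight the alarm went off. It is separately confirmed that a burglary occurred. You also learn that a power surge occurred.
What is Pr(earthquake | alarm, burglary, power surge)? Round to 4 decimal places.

By total probability over both values of earthquake:
  P(alarm | burglary, power surge) = 0.72×0.95 + 0.95×0.05
        = 0.684000 + 0.047500 = 0.731500
Keeping only the earthquake-present terms gives 0.047500, so
  P(earthquake | alarm, burglary, power surge) = 0.047500 / 0.731500 ≈ 0.0649

Pr(earthquake | alarm, burglary, power surge) ≈ 0.0649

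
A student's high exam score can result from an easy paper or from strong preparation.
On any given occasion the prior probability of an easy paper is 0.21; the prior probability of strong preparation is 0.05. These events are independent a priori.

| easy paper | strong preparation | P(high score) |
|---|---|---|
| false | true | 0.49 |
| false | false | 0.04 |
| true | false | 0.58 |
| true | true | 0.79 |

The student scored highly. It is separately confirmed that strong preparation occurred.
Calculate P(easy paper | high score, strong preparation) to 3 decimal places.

P(easy paper | high score, strong preparation) ≈ 0.300

P(high score | strong preparation) = 0.49×0.79 + 0.79×0.21 = 0.387100 + 0.165900 = 0.553000
The easy paper-present share is 0.79×0.21 = 0.165900.
Hence the posterior is 0.165900/0.553000 ≈ 0.300.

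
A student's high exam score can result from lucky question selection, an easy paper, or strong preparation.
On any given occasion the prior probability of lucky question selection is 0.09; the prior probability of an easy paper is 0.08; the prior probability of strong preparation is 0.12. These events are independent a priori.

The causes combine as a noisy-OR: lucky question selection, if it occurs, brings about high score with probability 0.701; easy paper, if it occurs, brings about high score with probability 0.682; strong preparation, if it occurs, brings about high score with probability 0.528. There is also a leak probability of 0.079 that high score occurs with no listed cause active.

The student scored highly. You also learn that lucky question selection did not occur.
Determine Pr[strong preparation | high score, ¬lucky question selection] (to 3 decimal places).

Pr[strong preparation | high score, ¬lucky question selection] ≈ 0.383

Under noisy-OR, P(high score | causes) = 1 − (1−0.079)·∏(1−qᵢ) over the active causes.
For the numerator, keep only strong preparation=true terms: 0.062408 + 0.008273 = 0.070681
Normalizer over all consistent configurations: 0.079*0.92*0.88 + 0.565288*0.92*0.12 + 0.707122*0.08*0.88 + 0.861762*0.08*0.12 = 0.184420
Posterior = 0.070681 / 0.184420 ≈ 0.383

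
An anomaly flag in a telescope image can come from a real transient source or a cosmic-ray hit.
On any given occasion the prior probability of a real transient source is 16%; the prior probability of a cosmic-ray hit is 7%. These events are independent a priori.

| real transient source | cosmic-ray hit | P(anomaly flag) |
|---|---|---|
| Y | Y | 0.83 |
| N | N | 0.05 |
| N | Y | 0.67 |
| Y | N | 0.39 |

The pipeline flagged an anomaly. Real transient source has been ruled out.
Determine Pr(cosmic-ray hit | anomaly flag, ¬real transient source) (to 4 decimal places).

Numerator (weight on configurations with cosmic-ray hit): 0.67·0.07 = 0.046900
Normalizer over all consistent configurations: 0.05·0.93 + 0.67·0.07 = 0.093400
Posterior = 0.046900 / 0.093400 ≈ 0.5021

Pr(cosmic-ray hit | anomaly flag, ¬real transient source) ≈ 0.5021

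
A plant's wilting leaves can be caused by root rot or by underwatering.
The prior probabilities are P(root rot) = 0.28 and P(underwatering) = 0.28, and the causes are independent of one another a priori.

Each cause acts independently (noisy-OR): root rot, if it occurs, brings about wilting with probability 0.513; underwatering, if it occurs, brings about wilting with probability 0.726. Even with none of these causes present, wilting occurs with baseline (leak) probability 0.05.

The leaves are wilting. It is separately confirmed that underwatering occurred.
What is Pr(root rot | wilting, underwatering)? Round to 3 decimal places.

Under noisy-OR, P(wilting | causes) = 1 − (1−0.05)·∏(1−qᵢ) over the active causes.
By total probability over both values of root rot:
  P(wilting | underwatering) = 0.7397*0.72 + 0.873234*0.28
        = 0.532584 + 0.244506 = 0.777090
Keeping only the root rot-present terms gives 0.244506, so
  P(root rot | wilting, underwatering) = 0.244506 / 0.777090 ≈ 0.315

Pr(root rot | wilting, underwatering) ≈ 0.315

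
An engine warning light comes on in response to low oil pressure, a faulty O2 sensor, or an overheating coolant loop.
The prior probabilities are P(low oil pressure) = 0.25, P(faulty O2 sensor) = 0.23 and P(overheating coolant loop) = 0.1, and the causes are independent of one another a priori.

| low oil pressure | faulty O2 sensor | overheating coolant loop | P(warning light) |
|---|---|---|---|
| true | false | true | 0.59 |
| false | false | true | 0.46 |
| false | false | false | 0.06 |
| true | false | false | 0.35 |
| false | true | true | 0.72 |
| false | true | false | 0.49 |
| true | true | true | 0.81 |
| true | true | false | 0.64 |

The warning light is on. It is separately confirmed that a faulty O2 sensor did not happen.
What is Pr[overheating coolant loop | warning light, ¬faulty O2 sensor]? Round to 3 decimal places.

Pr[overheating coolant loop | warning light, ¬faulty O2 sensor] ≈ 0.292

Weight on overheating coolant loop=true, given the evidence: 0.034500 + 0.014750 = 0.049250
Normalizer over all consistent configurations: 0.06×0.75×0.9 + 0.46×0.75×0.1 + 0.35×0.25×0.9 + 0.59×0.25×0.1 = 0.168500
Posterior = 0.049250 / 0.168500 ≈ 0.292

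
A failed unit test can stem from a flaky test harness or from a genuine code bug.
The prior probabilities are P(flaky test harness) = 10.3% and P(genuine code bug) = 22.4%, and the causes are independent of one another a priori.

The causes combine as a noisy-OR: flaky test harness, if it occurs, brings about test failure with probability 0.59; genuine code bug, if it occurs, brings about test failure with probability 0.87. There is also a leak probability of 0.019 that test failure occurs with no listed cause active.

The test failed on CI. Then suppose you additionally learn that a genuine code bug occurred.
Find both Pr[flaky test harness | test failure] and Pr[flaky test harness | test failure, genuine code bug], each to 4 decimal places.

Under noisy-OR, P(test failure | causes) = 1 − (1−0.019)·∏(1−qᵢ) over the active causes.
Enumerate the 4 (flaky test harness, genuine code bug) configurations and weight by the priors:
  P(test failure) = 0.019·0.897·0.776 + 0.87247·0.897·0.224 + 0.59779·0.103·0.776 + 0.947713·0.103·0.224
        = 0.013225 + 0.175304 + 0.047780 + 0.021866 = 0.258175
The terms with flaky test harness present sum to 0.069646, so
  P(flaky test harness | test failure) = 0.069646 / 0.258175 ≈ 0.2698

Now also conditioning on genuine code bug=true:
Weight on flaky test harness=true, given the evidence: 0.947713·0.103 = 0.097614
Normalizer over all consistent configurations: 0.87247·0.897 + 0.947713·0.103 = 0.880220
P(flaky test harness | test failure, genuine code bug) = 0.097614/0.880220 ≈ 0.1109

Pr[flaky test harness | test failure] ≈ 0.2698; Pr[flaky test harness | test failure, genuine code bug] ≈ 0.1109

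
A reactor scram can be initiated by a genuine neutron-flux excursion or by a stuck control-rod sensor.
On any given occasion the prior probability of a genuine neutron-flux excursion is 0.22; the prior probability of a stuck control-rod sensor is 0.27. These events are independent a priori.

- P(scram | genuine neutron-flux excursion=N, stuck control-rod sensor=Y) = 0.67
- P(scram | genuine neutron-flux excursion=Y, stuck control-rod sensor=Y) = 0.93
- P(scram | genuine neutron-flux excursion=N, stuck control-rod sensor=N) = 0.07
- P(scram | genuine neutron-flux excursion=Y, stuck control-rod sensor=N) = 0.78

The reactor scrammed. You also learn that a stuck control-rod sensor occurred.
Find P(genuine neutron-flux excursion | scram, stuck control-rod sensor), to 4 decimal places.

P(genuine neutron-flux excursion | scram, stuck control-rod sensor) ≈ 0.2814

Weight on genuine neutron-flux excursion=true, given the evidence: 0.93·0.22 = 0.204600
The normalizing constant is 0.67·0.78 + 0.93·0.22 = 0.727200
P(genuine neutron-flux excursion | scram, stuck control-rod sensor) = 0.204600/0.727200 ≈ 0.2814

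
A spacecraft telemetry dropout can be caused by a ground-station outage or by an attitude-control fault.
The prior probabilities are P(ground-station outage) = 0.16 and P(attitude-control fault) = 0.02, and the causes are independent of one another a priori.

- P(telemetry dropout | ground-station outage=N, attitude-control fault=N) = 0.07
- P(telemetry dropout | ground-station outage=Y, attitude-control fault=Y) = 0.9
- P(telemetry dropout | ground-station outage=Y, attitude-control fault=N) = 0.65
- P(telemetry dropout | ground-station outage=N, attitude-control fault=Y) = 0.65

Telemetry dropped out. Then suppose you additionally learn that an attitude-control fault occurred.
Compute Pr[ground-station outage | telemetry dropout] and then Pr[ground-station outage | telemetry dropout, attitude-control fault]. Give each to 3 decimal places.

Pr[ground-station outage | telemetry dropout] ≈ 0.605; Pr[ground-station outage | telemetry dropout, attitude-control fault] ≈ 0.209

P(telemetry dropout) = 0.07*0.84*0.98 + 0.65*0.84*0.02 + 0.65*0.16*0.98 + 0.9*0.16*0.02 = 0.057624 + 0.010920 + 0.101920 + 0.002880 = 0.173344
Restricting to configurations with ground-station outage present: 0.101920 + 0.002880 = 0.104800.
Hence the posterior is 0.104800/0.173344 ≈ 0.605.

Now also conditioning on attitude-control fault=true:
For the numerator, keep only ground-station outage=true terms: 0.9×0.16 = 0.144000
Normalizer over all consistent configurations: 0.65×0.84 + 0.9×0.16 = 0.690000
P(ground-station outage | telemetry dropout, attitude-control fault) = 0.144000/0.690000 ≈ 0.209
— attitude-control fault explains away the evidence for ground-station outage.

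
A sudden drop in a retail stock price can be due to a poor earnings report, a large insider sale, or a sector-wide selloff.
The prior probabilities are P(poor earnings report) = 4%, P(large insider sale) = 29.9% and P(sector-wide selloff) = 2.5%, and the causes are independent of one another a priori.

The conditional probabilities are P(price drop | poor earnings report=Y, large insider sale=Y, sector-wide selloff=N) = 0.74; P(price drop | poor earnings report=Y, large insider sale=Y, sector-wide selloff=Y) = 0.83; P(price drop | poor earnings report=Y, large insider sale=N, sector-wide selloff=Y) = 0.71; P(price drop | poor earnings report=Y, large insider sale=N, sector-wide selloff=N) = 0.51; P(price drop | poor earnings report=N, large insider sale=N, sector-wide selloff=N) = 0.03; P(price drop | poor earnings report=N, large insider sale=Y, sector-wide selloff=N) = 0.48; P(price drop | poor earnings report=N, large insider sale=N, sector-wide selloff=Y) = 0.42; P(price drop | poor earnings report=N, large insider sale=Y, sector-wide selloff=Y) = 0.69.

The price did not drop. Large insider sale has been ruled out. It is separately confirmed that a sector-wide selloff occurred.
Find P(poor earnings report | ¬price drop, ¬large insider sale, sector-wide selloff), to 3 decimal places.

P(poor earnings report | ¬price drop, ¬large insider sale, sector-wide selloff) ≈ 0.020

For the numerator, keep only poor earnings report=true terms: 0.29×0.04 = 0.011600
The normalizing constant is 0.58×0.96 + 0.29×0.04 = 0.568400
P(poor earnings report | ¬price drop, ¬large insider sale, sector-wide selloff) = 0.011600/0.568400 ≈ 0.020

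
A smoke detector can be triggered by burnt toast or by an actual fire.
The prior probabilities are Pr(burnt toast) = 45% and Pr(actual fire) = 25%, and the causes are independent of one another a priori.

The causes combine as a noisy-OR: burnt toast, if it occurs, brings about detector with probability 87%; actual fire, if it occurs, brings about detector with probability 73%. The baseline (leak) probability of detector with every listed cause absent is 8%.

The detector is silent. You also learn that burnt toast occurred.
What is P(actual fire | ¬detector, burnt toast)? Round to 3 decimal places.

P(actual fire | ¬detector, burnt toast) ≈ 0.083

Under noisy-OR, P(detector | causes) = 1 − (1−0.08)·∏(1−qᵢ) over the active causes.
P(¬detector | burnt toast) = 0.1196×0.75 + 0.032292×0.25 = 0.089700 + 0.008073 = 0.097773
Of this, 0.008073 comes from 0.032292×0.25 (the actual fire=true cases).
So P(actual fire | ¬detector, burnt toast) = 0.008073/0.097773 ≈ 0.083.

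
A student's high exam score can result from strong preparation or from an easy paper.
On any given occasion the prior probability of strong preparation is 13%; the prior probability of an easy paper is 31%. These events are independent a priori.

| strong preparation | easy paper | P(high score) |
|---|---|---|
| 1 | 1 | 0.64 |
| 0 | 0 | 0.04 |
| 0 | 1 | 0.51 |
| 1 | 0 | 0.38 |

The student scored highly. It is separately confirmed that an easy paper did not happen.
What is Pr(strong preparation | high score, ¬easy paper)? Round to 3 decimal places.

Pr(strong preparation | high score, ¬easy paper) ≈ 0.587

Sum P(high score|·) weighted by the priors over both values of strong preparation:
  P(high score | ¬easy paper) = 0.04×0.87 + 0.38×0.13
        = 0.034800 + 0.049400 = 0.084200
Configurations with strong preparation contribute 0.049400, so
  P(strong preparation | high score, ¬easy paper) = 0.049400 / 0.084200 ≈ 0.587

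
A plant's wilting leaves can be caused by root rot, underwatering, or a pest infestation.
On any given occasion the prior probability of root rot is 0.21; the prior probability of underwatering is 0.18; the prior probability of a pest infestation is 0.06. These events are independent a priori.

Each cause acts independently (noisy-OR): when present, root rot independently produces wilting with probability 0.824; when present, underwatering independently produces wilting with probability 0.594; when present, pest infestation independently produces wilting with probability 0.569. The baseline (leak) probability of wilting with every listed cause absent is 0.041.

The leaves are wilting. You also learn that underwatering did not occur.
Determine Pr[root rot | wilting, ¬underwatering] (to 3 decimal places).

Under noisy-OR, P(wilting | causes) = 1 − (1−0.041)·∏(1−qᵢ) over the active causes.
For the numerator, keep only root rot=true terms: 0.164082 + 0.011683 = 0.175765
The normalizing constant is 0.041*0.79*0.94 + 0.586671*0.79*0.06 + 0.831216*0.21*0.94 + 0.927254*0.21*0.06 = 0.234020
P(root rot | wilting, ¬underwatering) = 0.175765/0.234020 ≈ 0.751

Pr[root rot | wilting, ¬underwatering] ≈ 0.751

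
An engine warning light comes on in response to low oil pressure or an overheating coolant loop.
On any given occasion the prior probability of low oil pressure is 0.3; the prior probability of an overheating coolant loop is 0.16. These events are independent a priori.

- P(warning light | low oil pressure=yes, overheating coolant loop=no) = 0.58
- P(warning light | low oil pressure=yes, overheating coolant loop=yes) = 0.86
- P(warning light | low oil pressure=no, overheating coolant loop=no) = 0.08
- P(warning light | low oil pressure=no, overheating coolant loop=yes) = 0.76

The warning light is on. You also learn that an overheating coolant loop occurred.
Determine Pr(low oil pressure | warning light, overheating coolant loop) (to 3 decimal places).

Enumerate both values of low oil pressure and weight by the priors:
  P(warning light | overheating coolant loop) = 0.76·0.7 + 0.86·0.3
        = 0.532000 + 0.258000 = 0.790000
Configurations with low oil pressure contribute 0.258000, so
  P(low oil pressure | warning light, overheating coolant loop) = 0.258000 / 0.790000 ≈ 0.327

Pr(low oil pressure | warning light, overheating coolant loop) ≈ 0.327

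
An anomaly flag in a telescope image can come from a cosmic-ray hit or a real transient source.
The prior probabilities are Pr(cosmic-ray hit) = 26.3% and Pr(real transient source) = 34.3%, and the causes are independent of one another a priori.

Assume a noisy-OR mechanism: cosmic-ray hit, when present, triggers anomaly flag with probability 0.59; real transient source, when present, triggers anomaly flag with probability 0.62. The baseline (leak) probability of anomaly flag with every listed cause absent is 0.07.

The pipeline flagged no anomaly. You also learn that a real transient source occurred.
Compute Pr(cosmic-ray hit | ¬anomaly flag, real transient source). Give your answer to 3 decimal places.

Under noisy-OR, P(anomaly flag | causes) = 1 − (1−0.07)·∏(1−qᵢ) over the active causes.
By total probability over both values of cosmic-ray hit:
  P(¬anomaly flag | real transient source) = 0.3534*0.737 + 0.144894*0.263
        = 0.260456 + 0.038107 = 0.298563
Configurations with cosmic-ray hit contribute 0.038107, so
  P(cosmic-ray hit | ¬anomaly flag, real transient source) = 0.038107 / 0.298563 ≈ 0.128

Pr(cosmic-ray hit | ¬anomaly flag, real transient source) ≈ 0.128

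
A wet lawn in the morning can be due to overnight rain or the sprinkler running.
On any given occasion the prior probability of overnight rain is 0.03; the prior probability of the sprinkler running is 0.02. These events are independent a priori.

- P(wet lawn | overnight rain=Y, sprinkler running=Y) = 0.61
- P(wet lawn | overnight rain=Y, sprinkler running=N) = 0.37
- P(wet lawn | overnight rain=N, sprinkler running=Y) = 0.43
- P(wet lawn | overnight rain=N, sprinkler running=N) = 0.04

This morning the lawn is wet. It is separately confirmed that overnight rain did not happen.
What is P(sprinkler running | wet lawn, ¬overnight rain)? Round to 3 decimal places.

P(wet lawn | ¬overnight rain) = 0.04×0.98 + 0.43×0.02 = 0.039200 + 0.008600 = 0.047800
Of this, 0.008600 comes from 0.43×0.02 (the sprinkler running=true cases).
So P(sprinkler running | wet lawn, ¬overnight rain) = 0.008600/0.047800 ≈ 0.180.

P(sprinkler running | wet lawn, ¬overnight rain) ≈ 0.180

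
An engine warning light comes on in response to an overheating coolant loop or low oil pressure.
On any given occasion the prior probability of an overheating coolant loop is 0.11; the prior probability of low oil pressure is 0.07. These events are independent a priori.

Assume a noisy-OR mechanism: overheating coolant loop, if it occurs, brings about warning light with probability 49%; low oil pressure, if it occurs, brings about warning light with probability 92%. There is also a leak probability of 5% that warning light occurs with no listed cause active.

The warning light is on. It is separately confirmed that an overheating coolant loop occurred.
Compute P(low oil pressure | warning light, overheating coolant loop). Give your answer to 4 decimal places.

P(low oil pressure | warning light, overheating coolant loop) ≈ 0.1231

Under noisy-OR, P(warning light | causes) = 1 − (1−0.05)·∏(1−qᵢ) over the active causes.
Weight on low oil pressure=true, given the evidence: 0.96124·0.07 = 0.067287
Denominator P(warning light | overheating coolant loop): 0.5155·0.93 + 0.96124·0.07 = 0.546702
P(low oil pressure | warning light, overheating coolant loop) = 0.067287/0.546702 ≈ 0.1231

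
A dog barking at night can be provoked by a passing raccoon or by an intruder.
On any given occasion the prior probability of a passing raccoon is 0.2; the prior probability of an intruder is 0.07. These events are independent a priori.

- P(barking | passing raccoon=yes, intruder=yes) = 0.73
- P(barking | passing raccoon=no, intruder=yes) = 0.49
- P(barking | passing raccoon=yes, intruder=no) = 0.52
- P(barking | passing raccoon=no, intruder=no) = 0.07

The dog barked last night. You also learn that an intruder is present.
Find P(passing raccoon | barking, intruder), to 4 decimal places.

P(barking | intruder) = 0.49*0.8 + 0.73*0.2 = 0.392000 + 0.146000 = 0.538000
Of this, 0.146000 comes from 0.73*0.2 (the passing raccoon=true cases).
Hence the posterior is 0.146000/0.538000 ≈ 0.2714.

P(passing raccoon | barking, intruder) ≈ 0.2714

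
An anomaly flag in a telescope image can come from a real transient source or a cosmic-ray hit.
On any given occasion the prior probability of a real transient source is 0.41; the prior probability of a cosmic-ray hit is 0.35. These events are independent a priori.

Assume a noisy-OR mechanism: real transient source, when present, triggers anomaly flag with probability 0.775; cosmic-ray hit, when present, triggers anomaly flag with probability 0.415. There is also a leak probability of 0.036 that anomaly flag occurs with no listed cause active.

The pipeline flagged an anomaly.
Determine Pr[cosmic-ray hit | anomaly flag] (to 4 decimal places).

Under noisy-OR, P(anomaly flag | causes) = 1 − (1−0.036)·∏(1−qᵢ) over the active causes.
P(anomaly flag) = 0.036×0.59×0.65 + 0.43606×0.59×0.35 + 0.7831×0.41×0.65 + 0.873113×0.41×0.35 = 0.013806 + 0.090046 + 0.208696 + 0.125292 = 0.437840
Restricting to configurations with cosmic-ray hit present: 0.090046 + 0.125292 = 0.215338.
Hence the posterior is 0.215338/0.437840 ≈ 0.4918.

Pr[cosmic-ray hit | anomaly flag] ≈ 0.4918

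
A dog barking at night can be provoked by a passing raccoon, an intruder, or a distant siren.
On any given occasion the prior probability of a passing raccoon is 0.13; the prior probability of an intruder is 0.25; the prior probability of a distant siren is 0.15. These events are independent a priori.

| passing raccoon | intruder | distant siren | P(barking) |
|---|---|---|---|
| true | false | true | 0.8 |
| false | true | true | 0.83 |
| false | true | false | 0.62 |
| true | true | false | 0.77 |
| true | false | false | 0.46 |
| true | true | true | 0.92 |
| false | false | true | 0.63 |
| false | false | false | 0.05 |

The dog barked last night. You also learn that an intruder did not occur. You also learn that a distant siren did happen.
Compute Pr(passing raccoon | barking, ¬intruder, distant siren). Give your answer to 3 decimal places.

P(barking | ¬intruder, distant siren) = 0.63*0.87 + 0.8*0.13 = 0.548100 + 0.104000 = 0.652100
The passing raccoon-present share is 0.8*0.13 = 0.104000.
Hence the posterior is 0.104000/0.652100 ≈ 0.159.

Pr(passing raccoon | barking, ¬intruder, distant siren) ≈ 0.159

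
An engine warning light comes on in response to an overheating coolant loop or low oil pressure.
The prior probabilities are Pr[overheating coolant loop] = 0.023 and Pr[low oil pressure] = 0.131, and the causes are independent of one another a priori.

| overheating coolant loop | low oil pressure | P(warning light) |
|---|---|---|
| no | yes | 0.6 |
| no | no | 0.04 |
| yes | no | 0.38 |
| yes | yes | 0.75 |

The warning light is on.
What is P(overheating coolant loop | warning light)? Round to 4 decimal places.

P(overheating coolant loop | warning light) ≈ 0.0817

For the numerator, keep only overheating coolant loop=true terms: 0.007595 + 0.002260 = 0.009855
The normalizing constant is 0.04×0.977×0.869 + 0.6×0.977×0.131 + 0.38×0.023×0.869 + 0.75×0.023×0.131 = 0.120608
P(overheating coolant loop | warning light) = 0.009855/0.120608 ≈ 0.0817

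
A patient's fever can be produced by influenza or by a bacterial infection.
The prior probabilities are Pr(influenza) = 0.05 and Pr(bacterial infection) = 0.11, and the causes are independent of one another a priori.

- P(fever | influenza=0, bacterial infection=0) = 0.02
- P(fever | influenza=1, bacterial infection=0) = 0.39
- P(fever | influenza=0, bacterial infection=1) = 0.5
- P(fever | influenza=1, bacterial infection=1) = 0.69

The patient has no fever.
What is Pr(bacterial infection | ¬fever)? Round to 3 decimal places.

Weight on bacterial infection=true, given the evidence: 0.052250 + 0.001705 = 0.053955
Denominator P(¬fever): 0.98×0.95×0.89 + 0.5×0.95×0.11 + 0.61×0.05×0.89 + 0.31×0.05×0.11 = 0.909690
Posterior = 0.053955 / 0.909690 ≈ 0.059

Pr(bacterial infection | ¬fever) ≈ 0.059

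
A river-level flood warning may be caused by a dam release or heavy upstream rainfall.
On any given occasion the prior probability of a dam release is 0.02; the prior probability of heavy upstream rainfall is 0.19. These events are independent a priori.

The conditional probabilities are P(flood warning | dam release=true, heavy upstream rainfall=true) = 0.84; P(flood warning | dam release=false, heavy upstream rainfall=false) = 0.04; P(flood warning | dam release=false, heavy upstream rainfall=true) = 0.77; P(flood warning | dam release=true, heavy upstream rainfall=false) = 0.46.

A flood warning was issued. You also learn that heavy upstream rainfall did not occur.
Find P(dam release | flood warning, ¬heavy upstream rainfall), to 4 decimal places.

P(dam release | flood warning, ¬heavy upstream rainfall) ≈ 0.1901

For the numerator, keep only dam release=true terms: 0.46×0.02 = 0.009200
Denominator P(flood warning | ¬heavy upstream rainfall): 0.04×0.98 + 0.46×0.02 = 0.048400
Posterior = 0.009200 / 0.048400 ≈ 0.1901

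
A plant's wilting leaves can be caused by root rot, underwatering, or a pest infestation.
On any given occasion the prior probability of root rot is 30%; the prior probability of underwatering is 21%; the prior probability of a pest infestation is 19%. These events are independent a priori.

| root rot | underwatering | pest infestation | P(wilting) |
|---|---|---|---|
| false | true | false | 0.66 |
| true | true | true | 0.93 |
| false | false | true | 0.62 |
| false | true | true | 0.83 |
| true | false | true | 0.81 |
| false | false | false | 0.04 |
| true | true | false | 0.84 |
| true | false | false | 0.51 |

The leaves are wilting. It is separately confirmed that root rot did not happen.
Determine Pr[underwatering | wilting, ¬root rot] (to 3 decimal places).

Pr[underwatering | wilting, ¬root rot] ≈ 0.551

Numerator (weight on configurations with underwatering): 0.112266 + 0.033117 = 0.145383
Denominator P(wilting | ¬root rot): 0.04*0.79*0.81 + 0.62*0.79*0.19 + 0.66*0.21*0.81 + 0.83*0.21*0.19 = 0.264041
P(underwatering | wilting, ¬root rot) = 0.145383/0.264041 ≈ 0.551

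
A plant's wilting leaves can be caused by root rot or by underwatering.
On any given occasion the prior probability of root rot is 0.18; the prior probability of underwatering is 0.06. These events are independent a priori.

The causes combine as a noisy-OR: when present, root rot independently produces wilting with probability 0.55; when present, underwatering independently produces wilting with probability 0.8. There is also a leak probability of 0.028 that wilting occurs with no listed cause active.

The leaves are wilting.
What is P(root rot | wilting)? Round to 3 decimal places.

Under noisy-OR, P(wilting | causes) = 1 − (1−0.028)·∏(1−qᵢ) over the active causes.
P(wilting) = 0.028*0.82*0.94 + 0.8056*0.82*0.06 + 0.5626*0.18*0.94 + 0.91252*0.18*0.06 = 0.021582 + 0.039636 + 0.095192 + 0.009855 = 0.166265
Restricting to configurations with root rot present: 0.095192 + 0.009855 = 0.105047.
P(root rot | wilting) = 0.105047 / 0.166265 ≈ 0.632

P(root rot | wilting) ≈ 0.632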